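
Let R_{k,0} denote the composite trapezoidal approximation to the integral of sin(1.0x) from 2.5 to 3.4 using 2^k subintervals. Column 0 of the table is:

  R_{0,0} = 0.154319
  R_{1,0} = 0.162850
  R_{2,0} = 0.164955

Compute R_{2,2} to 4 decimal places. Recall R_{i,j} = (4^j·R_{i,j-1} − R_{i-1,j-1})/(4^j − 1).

R_{1,1} = 0.162850 + (0.162850 − 0.154319)/3 = 0.165694
R_{2,1} = (4·0.164955 − 0.162850) / 3 = 0.165657
R_{2,2} = (16·0.165657 − 0.165694) / 15 = 0.165655

0.1657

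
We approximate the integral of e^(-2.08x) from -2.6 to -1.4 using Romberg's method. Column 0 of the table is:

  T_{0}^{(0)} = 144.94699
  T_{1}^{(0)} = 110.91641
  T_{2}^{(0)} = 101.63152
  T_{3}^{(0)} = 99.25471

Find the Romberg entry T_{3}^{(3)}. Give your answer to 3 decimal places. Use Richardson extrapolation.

Richardson extrapolation on the trapezoidal column (denominator 4−1=3):
T_{1}^{(1)} = 110.91641 + (110.91641 − 144.94699)/3 = 99.57288
T_{2}^{(1)} = (4·101.63152 − 110.91641) / 3 = 98.53656
T_{3}^{(1)} = 99.25471 + (99.25471 − 101.63152)/3 = 98.46244
T_{2}^{(2)} = (16·98.53656 − 99.57288) / 15 = 98.46747
T_{3}^{(2)} = (16·98.46244 − 98.53656) / 15 = 98.45750
T_{3}^{(3)} = 98.45750 + (98.45750 − 98.46747)/63 = 98.45734

98.457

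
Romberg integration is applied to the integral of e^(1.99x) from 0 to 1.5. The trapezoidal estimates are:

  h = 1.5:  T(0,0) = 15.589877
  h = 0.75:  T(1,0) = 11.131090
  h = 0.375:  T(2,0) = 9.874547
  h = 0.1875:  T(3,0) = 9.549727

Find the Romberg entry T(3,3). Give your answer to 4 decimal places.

9.4405

Richardson extrapolation on the trapezoidal column (denominator 4−1=3):
T(1,1) = (4·11.131090 − 15.589877) / 3 = 9.644828
T(2,1) = (4·9.874547 − 11.131090) / 3 = 9.455699
T(3,1) = 9.549727 + (9.549727 − 9.874547)/3 = 9.441454
T(2,2) = (16·9.455699 − 9.644828) / 15 = 9.443090
T(3,2) = 9.441454 + (9.441454 − 9.455699)/15 = 9.440504
T(3,3) = (64·9.440504 − 9.443090) / 63 = 9.440463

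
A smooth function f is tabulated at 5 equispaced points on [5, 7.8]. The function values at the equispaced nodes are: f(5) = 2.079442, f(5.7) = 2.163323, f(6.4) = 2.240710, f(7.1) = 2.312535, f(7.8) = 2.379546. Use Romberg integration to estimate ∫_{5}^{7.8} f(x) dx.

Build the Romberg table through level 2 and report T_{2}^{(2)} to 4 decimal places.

6.2636

T_{0}^{(0)} (trapezoid, 1 panel, h=2.8000): 6.242583
T_{1}^{(0)} (trapezoid, 2 panels, h=1.4000): 6.258286
T_{2}^{(0)} (trapezoid, 4 panels, h=0.7000): 6.262243
T_{1}^{(1)} = 6.258286 + (6.258286 − 6.242583)/3 = 6.263520
T_{2}^{(1)} = 6.262243 + (6.262243 − 6.258286)/3 = 6.263562
T_{2}^{(2)} = 6.263562 + (6.263562 − 6.263520)/15 = 6.263565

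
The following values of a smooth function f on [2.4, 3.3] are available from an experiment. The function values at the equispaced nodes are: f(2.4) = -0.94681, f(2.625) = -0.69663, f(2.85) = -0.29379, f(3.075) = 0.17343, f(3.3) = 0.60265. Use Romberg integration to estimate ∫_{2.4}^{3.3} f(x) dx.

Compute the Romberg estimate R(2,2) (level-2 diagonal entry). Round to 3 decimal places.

R(0,0) (trapezoid, 1 panel, h=0.9000): -0.15487
R(1,0) (trapezoid, 2 panels, h=0.4500): -0.20964
R(2,0) (trapezoid, 4 panels, h=0.2250): -0.22254
R(1,1) = -0.20964 + (-0.20964 − (-0.15487))/3 = -0.22790
R(2,1) = -0.22254 + (-0.22254 − (-0.20964))/3 = -0.22684
R(2,2) = -0.22684 + (-0.22684 − (-0.22790))/15 = -0.22677

-0.227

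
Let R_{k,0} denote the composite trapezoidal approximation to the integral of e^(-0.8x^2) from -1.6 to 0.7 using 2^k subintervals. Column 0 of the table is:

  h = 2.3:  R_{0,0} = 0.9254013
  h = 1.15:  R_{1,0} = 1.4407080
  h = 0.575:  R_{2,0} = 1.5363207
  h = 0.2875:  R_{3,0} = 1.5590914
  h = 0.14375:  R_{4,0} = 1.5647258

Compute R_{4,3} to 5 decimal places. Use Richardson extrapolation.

Richardson extrapolation on the trapezoidal column (denominator 4−1=3):
R_{2,1} = (4·1.5363207 − 1.4407080) / 3 = 1.5681916
R_{3,1} = (4·1.5590914 − 1.5363207) / 3 = 1.5666816
R_{4,1} = (4·1.5647258 − 1.5590914) / 3 = 1.5666039
R_{3,2} = 1.5666816 + (1.5666816 − 1.5681916)/15 = 1.5665809
R_{4,2} = 1.5666039 + (1.5666039 − 1.5666816)/15 = 1.5665987
R_{4,3} = (64·1.5665987 − 1.5665809) / 63 = 1.5665990

1.56660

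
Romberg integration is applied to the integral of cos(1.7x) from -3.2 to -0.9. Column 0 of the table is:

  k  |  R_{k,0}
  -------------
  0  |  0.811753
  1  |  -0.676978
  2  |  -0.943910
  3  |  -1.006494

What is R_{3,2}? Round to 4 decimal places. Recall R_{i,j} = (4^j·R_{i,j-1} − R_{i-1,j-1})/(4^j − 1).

Richardson extrapolation on the trapezoidal column (denominator 4−1=3):
R_{2,1} = (4·(-0.943910) − (-0.676978)) / 3 = -1.032887
R_{3,1} = -1.006494 + (-1.006494 − (-0.943910))/3 = -1.027355
R_{3,2} = (16·(-1.027355) − (-1.032887)) / 15 = -1.026986

-1.0270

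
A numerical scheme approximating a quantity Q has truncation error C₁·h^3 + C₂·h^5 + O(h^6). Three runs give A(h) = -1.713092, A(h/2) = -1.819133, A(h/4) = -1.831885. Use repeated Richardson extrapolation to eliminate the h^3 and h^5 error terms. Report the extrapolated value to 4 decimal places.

-1.8337

First eliminate the h^3 term (factor 2^3 = 8):
  B₁ = (8·(-1.819133) − (-1.713092))/7 = -1.834282
  B₂ = (8·(-1.831885) − (-1.819133))/7 = -1.833707
Then eliminate the h^5 term (factor 2^5 = 32):
  (32·(-1.833707) − (-1.834282))/31 = -1.833688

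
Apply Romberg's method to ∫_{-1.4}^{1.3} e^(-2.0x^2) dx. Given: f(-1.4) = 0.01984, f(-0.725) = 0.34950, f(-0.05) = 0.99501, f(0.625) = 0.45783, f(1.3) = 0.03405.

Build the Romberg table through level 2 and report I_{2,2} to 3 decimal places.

1.145

I_{0,0} (trapezoid, 1 panel, h=2.7000): 0.07275
I_{1,0} (trapezoid, 2 panels, h=1.3500): 1.37964
I_{2,0} (trapezoid, 4 panels, h=0.6750): 1.23477
I_{1,1} = 1.37964 + (1.37964 − 0.07275)/3 = 1.81527
I_{2,1} = 1.23477 + (1.23477 − 1.37964)/3 = 1.18648
I_{2,2} = 1.18648 + (1.18648 − 1.81527)/15 = 1.14456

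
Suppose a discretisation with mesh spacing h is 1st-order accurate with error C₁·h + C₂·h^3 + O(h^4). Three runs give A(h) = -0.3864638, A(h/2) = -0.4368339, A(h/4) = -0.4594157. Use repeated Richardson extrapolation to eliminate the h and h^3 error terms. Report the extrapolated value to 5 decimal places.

First eliminate the h term (factor 2^1 = 2):
  B₁ = (2·(-0.4368339) − (-0.3864638))/1 = -0.4872040
  B₂ = (2·(-0.4594157) − (-0.4368339))/1 = -0.4819975
Then eliminate the h^3 term (factor 2^3 = 8):
  (8·(-0.4819975) − (-0.4872040))/7 = -0.4812537

-0.48125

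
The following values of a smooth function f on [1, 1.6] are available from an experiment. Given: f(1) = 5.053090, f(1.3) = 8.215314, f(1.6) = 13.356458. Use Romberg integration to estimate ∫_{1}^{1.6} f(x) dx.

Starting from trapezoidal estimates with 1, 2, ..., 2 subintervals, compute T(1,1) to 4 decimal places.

5.1271

T(0,0) (trapezoid, 1 panel, h=0.6000): 5.522864
T(1,0) (trapezoid, 2 panels, h=0.3000): 5.226026
T(1,1) = 5.226026 + (5.226026 − 5.522864)/3 = 5.127080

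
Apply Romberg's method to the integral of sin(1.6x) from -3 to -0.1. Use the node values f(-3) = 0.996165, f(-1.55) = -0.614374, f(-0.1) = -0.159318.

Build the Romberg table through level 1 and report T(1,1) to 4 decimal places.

-0.7833

T(0,0) (trapezoid, 1 panel, h=2.9000): 1.213428
T(1,0) (trapezoid, 2 panels, h=1.4500): -0.284128
T(1,1) = -0.284128 + (-0.284128 − 1.213428)/3 = -0.783313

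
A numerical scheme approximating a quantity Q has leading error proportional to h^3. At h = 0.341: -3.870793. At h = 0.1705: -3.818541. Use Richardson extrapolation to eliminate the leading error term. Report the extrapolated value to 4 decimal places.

The leading error scales as h^3; refining by a factor of 2 reduces it by 2^3 = 8.
Extrapolated value = (8·A(h/2) − A(h)) / (8 − 1)
= (8·(-3.818541) − (-3.870793)) / 7
= -26.677535 / 7 = -3.811076

-3.8111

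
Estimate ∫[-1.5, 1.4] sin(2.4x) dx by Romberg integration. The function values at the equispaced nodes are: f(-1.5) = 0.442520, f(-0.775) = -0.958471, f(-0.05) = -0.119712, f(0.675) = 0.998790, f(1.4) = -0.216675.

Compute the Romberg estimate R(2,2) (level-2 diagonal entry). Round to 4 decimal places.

R(0,0) (trapezoid, 1 panel, h=2.9000): 0.327475
R(1,0) (trapezoid, 2 panels, h=1.4500): -0.009845
R(2,0) (trapezoid, 4 panels, h=0.7250): 0.024309
R(1,1) = -0.009845 + (-0.009845 − 0.327475)/3 = -0.122285
R(2,1) = 0.024309 + (0.024309 − (-0.009845))/3 = 0.035694
R(2,2) = 0.035694 + (0.035694 − (-0.122285))/15 = 0.046226

0.0462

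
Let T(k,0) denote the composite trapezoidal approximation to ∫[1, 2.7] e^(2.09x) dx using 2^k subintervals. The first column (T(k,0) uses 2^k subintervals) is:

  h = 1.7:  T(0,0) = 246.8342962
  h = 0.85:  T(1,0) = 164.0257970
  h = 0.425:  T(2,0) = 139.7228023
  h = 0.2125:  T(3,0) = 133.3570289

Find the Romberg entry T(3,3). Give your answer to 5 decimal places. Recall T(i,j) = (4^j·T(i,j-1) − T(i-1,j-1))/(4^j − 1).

Richardson extrapolation on the trapezoidal column (denominator 4−1=3):
T(1,1) = 164.0257970 + (164.0257970 − 246.8342962)/3 = 136.4229639
T(2,1) = (4·139.7228023 − 164.0257970) / 3 = 131.6218041
T(3,1) = 133.3570289 + (133.3570289 − 139.7228023)/3 = 131.2351044
T(2,2) = (16·131.6218041 − 136.4229639) / 15 = 131.3017268
T(3,2) = 131.2351044 + (131.2351044 − 131.6218041)/15 = 131.2093244
T(3,3) = (64·131.2093244 − 131.3017268) / 63 = 131.2078577
(Column j=1 coincides with Simpson's rule on the same nodes.)

131.20786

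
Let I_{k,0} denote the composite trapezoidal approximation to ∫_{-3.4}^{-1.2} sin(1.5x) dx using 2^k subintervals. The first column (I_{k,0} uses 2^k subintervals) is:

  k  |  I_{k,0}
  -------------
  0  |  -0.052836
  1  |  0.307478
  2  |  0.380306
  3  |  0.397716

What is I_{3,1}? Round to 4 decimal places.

0.4035

Richardson extrapolation on the trapezoidal column (denominator 4−1=3):
I_{3,1} = (4·0.397716 − 0.380306) / 3 = 0.403519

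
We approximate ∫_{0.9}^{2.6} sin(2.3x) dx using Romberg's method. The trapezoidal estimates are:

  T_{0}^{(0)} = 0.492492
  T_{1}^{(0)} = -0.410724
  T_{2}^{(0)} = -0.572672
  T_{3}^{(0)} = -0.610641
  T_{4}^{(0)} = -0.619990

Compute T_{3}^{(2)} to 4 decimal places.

-0.6231

T_{2}^{(1)} = (4·(-0.572672) − (-0.410724)) / 3 = -0.626655
T_{3}^{(1)} = (4·(-0.610641) − (-0.572672)) / 3 = -0.623297
T_{3}^{(2)} = (16·(-0.623297) − (-0.626655)) / 15 = -0.623073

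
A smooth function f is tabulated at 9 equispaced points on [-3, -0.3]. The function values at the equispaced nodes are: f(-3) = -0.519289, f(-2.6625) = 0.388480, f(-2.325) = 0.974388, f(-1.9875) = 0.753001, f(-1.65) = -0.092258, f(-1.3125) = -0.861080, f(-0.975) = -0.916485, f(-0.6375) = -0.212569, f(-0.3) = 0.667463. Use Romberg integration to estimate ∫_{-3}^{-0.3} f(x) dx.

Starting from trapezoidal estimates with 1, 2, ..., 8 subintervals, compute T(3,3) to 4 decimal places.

0.0389

T(0,0) (trapezoid, 1 panel, h=2.7000): 0.200035
T(1,0) (trapezoid, 2 panels, h=1.3500): -0.024531
T(2,0) (trapezoid, 4 panels, h=0.6750): 0.026819
T(3,0) (trapezoid, 8 panels, h=0.3375): 0.036303
T(1,1) = -0.024531 + (-0.024531 − 0.200035)/3 = -0.099386
T(2,1) = 0.026819 + (0.026819 − (-0.024531))/3 = 0.043936
T(3,1) = 0.036303 + (0.036303 − 0.026819)/3 = 0.039464
T(2,2) = 0.043936 + (0.043936 − (-0.099386))/15 = 0.053491
T(3,2) = 0.039464 + (0.039464 − 0.043936)/15 = 0.039166
T(3,3) = 0.039166 + (0.039166 − 0.053491)/63 = 0.038939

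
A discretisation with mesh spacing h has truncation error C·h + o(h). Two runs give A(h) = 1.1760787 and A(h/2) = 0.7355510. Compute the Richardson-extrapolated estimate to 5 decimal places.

The leading error scales as h; refining by a factor of 2 reduces it by 2^1 = 2.
Extrapolated value = (2·A(h/2) − A(h)) / (2 − 1)
= (2·0.7355510 − 1.1760787) / 1
= 0.2950233 / 1 = 0.2950233

0.29502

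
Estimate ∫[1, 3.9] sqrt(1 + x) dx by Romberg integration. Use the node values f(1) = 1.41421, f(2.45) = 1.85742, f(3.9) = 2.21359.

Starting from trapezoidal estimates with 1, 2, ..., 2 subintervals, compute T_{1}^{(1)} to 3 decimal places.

5.344

T_{0}^{(0)} (trapezoid, 1 panel, h=2.9000): 5.26031
T_{1}^{(0)} (trapezoid, 2 panels, h=1.4500): 5.32341
T_{1}^{(1)} = 5.32341 + (5.32341 − 5.26031)/3 = 5.34444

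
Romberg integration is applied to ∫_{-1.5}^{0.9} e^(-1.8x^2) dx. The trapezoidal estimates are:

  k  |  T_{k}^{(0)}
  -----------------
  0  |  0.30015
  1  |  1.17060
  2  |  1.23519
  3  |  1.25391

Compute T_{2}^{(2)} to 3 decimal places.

1.243

Richardson extrapolation on the trapezoidal column (denominator 4−1=3):
T_{1}^{(1)} = 1.17060 + (1.17060 − 0.30015)/3 = 1.46075
T_{2}^{(1)} = 1.23519 + (1.23519 − 1.17060)/3 = 1.25672
T_{2}^{(2)} = 1.25672 + (1.25672 − 1.46075)/15 = 1.24312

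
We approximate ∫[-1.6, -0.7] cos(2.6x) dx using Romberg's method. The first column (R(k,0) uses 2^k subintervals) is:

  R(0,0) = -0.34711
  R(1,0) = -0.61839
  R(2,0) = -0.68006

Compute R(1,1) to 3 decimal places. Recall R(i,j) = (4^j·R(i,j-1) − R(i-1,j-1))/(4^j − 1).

-0.709

Richardson extrapolation on the trapezoidal column (denominator 4−1=3):
R(1,1) = -0.61839 + (-0.61839 − (-0.34711))/3 = -0.70882
(Column j=1 coincides with Simpson's rule on the same nodes.)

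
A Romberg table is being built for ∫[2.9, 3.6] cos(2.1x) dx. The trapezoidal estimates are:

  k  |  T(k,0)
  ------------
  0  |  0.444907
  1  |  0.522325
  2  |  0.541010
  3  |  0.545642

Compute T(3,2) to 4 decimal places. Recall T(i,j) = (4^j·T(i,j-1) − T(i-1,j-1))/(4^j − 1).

0.5472

T(2,1) = 0.541010 + (0.541010 − 0.522325)/3 = 0.547238
T(3,1) = (4·0.545642 − 0.541010) / 3 = 0.547186
T(3,2) = (16·0.547186 − 0.547238) / 15 = 0.547183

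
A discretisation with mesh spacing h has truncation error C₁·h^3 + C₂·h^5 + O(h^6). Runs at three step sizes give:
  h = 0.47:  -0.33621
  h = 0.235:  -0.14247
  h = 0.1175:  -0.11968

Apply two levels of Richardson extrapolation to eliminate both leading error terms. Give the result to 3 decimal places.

First eliminate the h^3 term (factor 2^3 = 8):
  B₁ = (8·(-0.14247) − (-0.33621))/7 = -0.11479
  B₂ = (8·(-0.11968) − (-0.14247))/7 = -0.11642
Then eliminate the h^5 term (factor 2^5 = 32):
  (32·(-0.11642) − (-0.11479))/31 = -0.11647

-0.116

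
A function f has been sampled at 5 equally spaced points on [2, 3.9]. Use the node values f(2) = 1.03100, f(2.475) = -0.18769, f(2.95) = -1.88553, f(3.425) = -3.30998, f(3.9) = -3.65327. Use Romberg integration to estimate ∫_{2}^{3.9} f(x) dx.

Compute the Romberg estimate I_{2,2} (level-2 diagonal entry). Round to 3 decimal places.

I_{0,0} (trapezoid, 1 panel, h=1.9000): -2.49116
I_{1,0} (trapezoid, 2 panels, h=0.9500): -3.03683
I_{2,0} (trapezoid, 4 panels, h=0.4750): -3.17981
I_{1,1} = -3.03683 + (-3.03683 − (-2.49116))/3 = -3.21872
I_{2,1} = -3.17981 + (-3.17981 − (-3.03683))/3 = -3.22747
I_{2,2} = -3.22747 + (-3.22747 − (-3.21872))/15 = -3.22805

-3.228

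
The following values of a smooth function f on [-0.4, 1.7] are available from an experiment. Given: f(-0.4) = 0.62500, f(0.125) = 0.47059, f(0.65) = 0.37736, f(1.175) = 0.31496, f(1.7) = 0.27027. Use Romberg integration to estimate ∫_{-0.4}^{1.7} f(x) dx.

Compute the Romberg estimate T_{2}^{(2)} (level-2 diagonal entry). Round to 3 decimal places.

T_{0}^{(0)} (trapezoid, 1 panel, h=2.1000): 0.94003
T_{1}^{(0)} (trapezoid, 2 panels, h=1.0500): 0.86624
T_{2}^{(0)} (trapezoid, 4 panels, h=0.5250): 0.84554
T_{1}^{(1)} = 0.86624 + (0.86624 − 0.94003)/3 = 0.84164
T_{2}^{(1)} = 0.84554 + (0.84554 − 0.86624)/3 = 0.83864
T_{2}^{(2)} = 0.83864 + (0.83864 − 0.84164)/15 = 0.83844

0.838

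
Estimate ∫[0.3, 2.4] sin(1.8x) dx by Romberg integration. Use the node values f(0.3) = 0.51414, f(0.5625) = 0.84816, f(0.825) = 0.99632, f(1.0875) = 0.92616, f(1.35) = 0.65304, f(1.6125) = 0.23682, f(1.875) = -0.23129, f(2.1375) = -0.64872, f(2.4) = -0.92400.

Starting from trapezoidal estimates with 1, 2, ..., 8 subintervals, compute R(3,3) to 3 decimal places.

R(0,0) (trapezoid, 1 panel, h=2.1000): -0.43035
R(1,0) (trapezoid, 2 panels, h=1.0500): 0.47052
R(2,0) (trapezoid, 4 panels, h=0.5250): 0.63690
R(3,0) (trapezoid, 8 panels, h=0.2625): 0.67608
R(1,1) = 0.47052 + (0.47052 − (-0.43035))/3 = 0.77081
R(2,1) = 0.63690 + (0.63690 − 0.47052)/3 = 0.69236
R(3,1) = 0.67608 + (0.67608 − 0.63690)/3 = 0.68914
R(2,2) = 0.69236 + (0.69236 − 0.77081)/15 = 0.68713
R(3,2) = 0.68914 + (0.68914 − 0.69236)/15 = 0.68893
R(3,3) = 0.68893 + (0.68893 − 0.68713)/63 = 0.68896

0.689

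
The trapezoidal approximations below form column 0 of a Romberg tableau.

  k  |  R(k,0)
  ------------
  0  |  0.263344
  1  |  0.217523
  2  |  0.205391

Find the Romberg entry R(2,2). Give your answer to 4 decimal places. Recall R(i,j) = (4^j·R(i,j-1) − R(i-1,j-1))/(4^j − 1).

0.2013

Richardson extrapolation on the trapezoidal column (denominator 4−1=3):
R(1,1) = 0.217523 + (0.217523 − 0.263344)/3 = 0.202249
R(2,1) = (4·0.205391 − 0.217523) / 3 = 0.201347
R(2,2) = 0.201347 + (0.201347 − 0.202249)/15 = 0.201287
(Column j=1 coincides with Simpson's rule on the same nodes.)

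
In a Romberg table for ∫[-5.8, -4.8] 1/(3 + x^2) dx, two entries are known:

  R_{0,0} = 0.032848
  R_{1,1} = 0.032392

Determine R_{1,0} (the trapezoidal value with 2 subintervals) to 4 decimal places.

0.0325

From R_{1,1} = (4·R_{1,0} − R_{0,0})/3, solve for R_{1,0}:
4·R_{1,0} = 3·0.032392 + 0.032848 = 0.130024
R_{1,0} = 0.032506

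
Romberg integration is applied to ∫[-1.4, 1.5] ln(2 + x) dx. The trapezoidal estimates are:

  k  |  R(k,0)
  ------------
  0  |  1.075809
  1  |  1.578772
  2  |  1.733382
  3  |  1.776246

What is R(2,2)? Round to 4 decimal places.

Richardson extrapolation on the trapezoidal column (denominator 4−1=3):
R(1,1) = 1.578772 + (1.578772 − 1.075809)/3 = 1.746426
R(2,1) = (4·1.733382 − 1.578772) / 3 = 1.784919
R(2,2) = 1.784919 + (1.784919 − 1.746426)/15 = 1.787485
(Column j=1 coincides with Simpson's rule on the same nodes.)

1.7875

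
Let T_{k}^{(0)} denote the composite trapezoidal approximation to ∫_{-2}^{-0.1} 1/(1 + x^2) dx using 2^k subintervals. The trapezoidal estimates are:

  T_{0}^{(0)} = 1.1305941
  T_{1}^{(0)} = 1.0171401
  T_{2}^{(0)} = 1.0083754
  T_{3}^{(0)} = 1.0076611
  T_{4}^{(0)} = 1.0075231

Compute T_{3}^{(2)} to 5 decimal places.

Richardson extrapolation on the trapezoidal column (denominator 4−1=3):
T_{2}^{(1)} = 1.0083754 + (1.0083754 − 1.0171401)/3 = 1.0054538
T_{3}^{(1)} = (4·1.0076611 − 1.0083754) / 3 = 1.0074230
T_{3}^{(2)} = (16·1.0074230 − 1.0054538) / 15 = 1.0075543

1.00755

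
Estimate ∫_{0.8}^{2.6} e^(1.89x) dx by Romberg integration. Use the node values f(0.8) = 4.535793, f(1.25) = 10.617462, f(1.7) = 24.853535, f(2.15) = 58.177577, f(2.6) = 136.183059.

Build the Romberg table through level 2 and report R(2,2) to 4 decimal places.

69.6943

R(0,0) (trapezoid, 1 panel, h=1.8000): 126.646967
R(1,0) (trapezoid, 2 panels, h=0.9000): 85.691665
R(2,0) (trapezoid, 4 panels, h=0.4500): 73.803600
R(1,1) = 85.691665 + (85.691665 − 126.646967)/3 = 72.039898
R(2,1) = 73.803600 + (73.803600 − 85.691665)/3 = 69.840912
R(2,2) = 69.840912 + (69.840912 − 72.039898)/15 = 69.694313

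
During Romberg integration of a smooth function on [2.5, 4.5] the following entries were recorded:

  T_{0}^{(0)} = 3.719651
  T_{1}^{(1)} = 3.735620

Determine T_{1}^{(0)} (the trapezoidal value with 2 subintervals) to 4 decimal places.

3.7316

From T_{1}^{(1)} = (4·T_{1}^{(0)} − T_{0}^{(0)})/3, solve for T_{1}^{(0)}:
4·T_{1}^{(0)} = 3·3.735620 + 3.719651 = 14.926511
T_{1}^{(0)} = 3.731628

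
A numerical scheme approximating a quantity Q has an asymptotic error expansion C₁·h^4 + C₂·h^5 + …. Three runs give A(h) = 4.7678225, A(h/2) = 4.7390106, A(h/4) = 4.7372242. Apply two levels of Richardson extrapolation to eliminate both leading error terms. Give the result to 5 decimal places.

4.73711

First eliminate the h^4 term (factor 2^4 = 16):
  B₁ = (16·4.7390106 − 4.7678225)/15 = 4.7370898
  B₂ = (16·4.7372242 − 4.7390106)/15 = 4.7371051
Then eliminate the h^5 term (factor 2^5 = 32):
  (32·4.7371051 − 4.7370898)/31 = 4.7371056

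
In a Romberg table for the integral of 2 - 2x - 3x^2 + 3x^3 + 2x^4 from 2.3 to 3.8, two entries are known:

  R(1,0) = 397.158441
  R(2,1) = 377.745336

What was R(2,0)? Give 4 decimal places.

From R(2,1) = (4·R(2,0) − R(1,0))/3, solve for R(2,0):
4·R(2,0) = 3·377.745336 + 397.158441 = 1530.394449
R(2,0) = 382.598612

382.5986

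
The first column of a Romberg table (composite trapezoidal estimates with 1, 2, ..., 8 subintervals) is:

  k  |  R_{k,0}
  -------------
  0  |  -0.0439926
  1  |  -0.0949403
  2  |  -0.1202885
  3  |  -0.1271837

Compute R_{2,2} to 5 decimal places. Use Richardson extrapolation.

Richardson extrapolation on the trapezoidal column (denominator 4−1=3):
R_{1,1} = (4·(-0.0949403) − (-0.0439926)) / 3 = -0.1119229
R_{2,1} = (4·(-0.1202885) − (-0.0949403)) / 3 = -0.1287379
R_{2,2} = -0.1287379 + (-0.1287379 − (-0.1119229))/15 = -0.1298589

-0.12986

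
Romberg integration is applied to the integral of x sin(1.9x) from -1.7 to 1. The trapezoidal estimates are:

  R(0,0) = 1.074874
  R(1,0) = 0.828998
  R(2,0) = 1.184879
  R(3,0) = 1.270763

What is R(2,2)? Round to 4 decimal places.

Richardson extrapolation on the trapezoidal column (denominator 4−1=3):
R(1,1) = 0.828998 + (0.828998 − 1.074874)/3 = 0.747039
R(2,1) = 1.184879 + (1.184879 − 0.828998)/3 = 1.303506
R(2,2) = 1.303506 + (1.303506 − 0.747039)/15 = 1.340604
(Column j=1 coincides with Simpson's rule on the same nodes.)

1.3406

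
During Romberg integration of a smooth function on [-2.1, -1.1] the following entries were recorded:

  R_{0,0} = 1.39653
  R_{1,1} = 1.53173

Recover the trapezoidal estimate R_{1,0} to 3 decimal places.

1.498

From R_{1,1} = (4·R_{1,0} − R_{0,0})/3, solve for R_{1,0}:
4·R_{1,0} = 3·1.53173 + 1.39653 = 5.99172
R_{1,0} = 1.49793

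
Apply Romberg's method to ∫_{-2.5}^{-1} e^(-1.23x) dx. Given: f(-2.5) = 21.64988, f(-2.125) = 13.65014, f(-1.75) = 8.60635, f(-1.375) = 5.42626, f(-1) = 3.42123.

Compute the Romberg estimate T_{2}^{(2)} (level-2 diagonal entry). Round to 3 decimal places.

14.820

T_{0}^{(0)} (trapezoid, 1 panel, h=1.5000): 18.80333
T_{1}^{(0)} (trapezoid, 2 panels, h=0.7500): 15.85643
T_{2}^{(0)} (trapezoid, 4 panels, h=0.3750): 15.08186
T_{1}^{(1)} = 15.85643 + (15.85643 − 18.80333)/3 = 14.87413
T_{2}^{(1)} = 15.08186 + (15.08186 − 15.85643)/3 = 14.82367
T_{2}^{(2)} = 14.82367 + (14.82367 − 14.87413)/15 = 14.82031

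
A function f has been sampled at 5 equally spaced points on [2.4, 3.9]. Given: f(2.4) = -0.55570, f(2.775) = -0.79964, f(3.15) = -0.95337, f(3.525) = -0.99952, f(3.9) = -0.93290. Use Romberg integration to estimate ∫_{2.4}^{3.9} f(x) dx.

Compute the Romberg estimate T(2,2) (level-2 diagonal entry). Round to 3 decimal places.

T(0,0) (trapezoid, 1 panel, h=1.5000): -1.11645
T(1,0) (trapezoid, 2 panels, h=0.7500): -1.27325
T(2,0) (trapezoid, 4 panels, h=0.3750): -1.31131
T(1,1) = -1.27325 + (-1.27325 − (-1.11645))/3 = -1.32552
T(2,1) = -1.31131 + (-1.31131 − (-1.27325))/3 = -1.32400
T(2,2) = -1.32400 + (-1.32400 − (-1.32552))/15 = -1.32390

-1.324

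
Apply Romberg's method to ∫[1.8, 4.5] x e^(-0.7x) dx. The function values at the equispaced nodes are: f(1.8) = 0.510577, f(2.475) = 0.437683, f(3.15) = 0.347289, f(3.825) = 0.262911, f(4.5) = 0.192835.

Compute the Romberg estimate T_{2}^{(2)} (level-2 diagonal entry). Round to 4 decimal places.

0.9453

T_{0}^{(0)} (trapezoid, 1 panel, h=2.7000): 0.949606
T_{1}^{(0)} (trapezoid, 2 panels, h=1.3500): 0.943643
T_{2}^{(0)} (trapezoid, 4 panels, h=0.6750): 0.944723
T_{1}^{(1)} = 0.943643 + (0.943643 − 0.949606)/3 = 0.941655
T_{2}^{(1)} = 0.944723 + (0.944723 − 0.943643)/3 = 0.945083
T_{2}^{(2)} = 0.945083 + (0.945083 − 0.941655)/15 = 0.945312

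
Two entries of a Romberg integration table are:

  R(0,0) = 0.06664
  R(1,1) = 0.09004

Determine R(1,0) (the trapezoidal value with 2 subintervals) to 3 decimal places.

From R(1,1) = (4·R(1,0) − R(0,0))/3, solve for R(1,0):
4·R(1,0) = 3·0.09004 + 0.06664 = 0.33676
R(1,0) = 0.08419

0.084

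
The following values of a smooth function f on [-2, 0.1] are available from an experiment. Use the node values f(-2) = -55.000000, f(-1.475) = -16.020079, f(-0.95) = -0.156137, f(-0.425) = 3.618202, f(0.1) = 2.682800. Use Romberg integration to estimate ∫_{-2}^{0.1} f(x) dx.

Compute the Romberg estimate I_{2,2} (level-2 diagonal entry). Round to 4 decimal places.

-17.8489

I_{0,0} (trapezoid, 1 panel, h=2.1000): -54.933060
I_{1,0} (trapezoid, 2 panels, h=1.0500): -27.630474
I_{2,0} (trapezoid, 4 panels, h=0.5250): -20.326222
I_{1,1} = -27.630474 + (-27.630474 − (-54.933060))/3 = -18.529612
I_{2,1} = -20.326222 + (-20.326222 − (-27.630474))/3 = -17.891471
I_{2,2} = -17.891471 + (-17.891471 − (-18.529612))/15 = -17.848928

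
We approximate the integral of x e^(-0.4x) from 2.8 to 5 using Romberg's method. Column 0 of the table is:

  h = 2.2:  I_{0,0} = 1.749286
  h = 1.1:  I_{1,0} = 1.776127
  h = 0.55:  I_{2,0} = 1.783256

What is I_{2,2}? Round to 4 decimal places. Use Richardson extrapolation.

1.7857

Richardson extrapolation on the trapezoidal column (denominator 4−1=3):
I_{1,1} = 1.776127 + (1.776127 − 1.749286)/3 = 1.785074
I_{2,1} = (4·1.783256 − 1.776127) / 3 = 1.785632
I_{2,2} = 1.785632 + (1.785632 − 1.785074)/15 = 1.785669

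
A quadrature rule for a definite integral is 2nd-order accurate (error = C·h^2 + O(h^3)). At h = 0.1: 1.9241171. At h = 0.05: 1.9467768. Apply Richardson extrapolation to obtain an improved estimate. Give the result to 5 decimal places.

Extrapolated value = (4·A(h/2) − A(h)) / (4 − 1)
= (4·1.9467768 − 1.9241171) / 3
= 5.8629901 / 3 = 1.9543300

1.95433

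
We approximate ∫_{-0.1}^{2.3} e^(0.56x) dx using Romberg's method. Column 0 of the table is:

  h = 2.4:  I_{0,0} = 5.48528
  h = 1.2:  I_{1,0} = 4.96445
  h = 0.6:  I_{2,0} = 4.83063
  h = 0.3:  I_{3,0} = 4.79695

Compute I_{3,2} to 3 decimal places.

I_{2,1} = (4·4.83063 − 4.96445) / 3 = 4.78602
I_{3,1} = 4.79695 + (4.79695 − 4.83063)/3 = 4.78572
I_{3,2} = 4.78572 + (4.78572 − 4.78602)/15 = 4.78570

4.786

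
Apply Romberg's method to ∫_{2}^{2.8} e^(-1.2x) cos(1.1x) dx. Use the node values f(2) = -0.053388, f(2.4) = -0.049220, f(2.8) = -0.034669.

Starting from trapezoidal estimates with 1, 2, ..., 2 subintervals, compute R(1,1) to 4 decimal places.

-0.0380

R(0,0) (trapezoid, 1 panel, h=0.8000): -0.035223
R(1,0) (trapezoid, 2 panels, h=0.4000): -0.037299
R(1,1) = -0.037299 + (-0.037299 − (-0.035223))/3 = -0.037991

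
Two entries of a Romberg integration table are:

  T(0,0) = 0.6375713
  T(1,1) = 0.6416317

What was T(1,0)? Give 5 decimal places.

From T(1,1) = (4·T(1,0) − T(0,0))/3, solve for T(1,0):
4·T(1,0) = 3·0.6416317 + 0.6375713 = 2.5624664
T(1,0) = 0.6406166

0.64062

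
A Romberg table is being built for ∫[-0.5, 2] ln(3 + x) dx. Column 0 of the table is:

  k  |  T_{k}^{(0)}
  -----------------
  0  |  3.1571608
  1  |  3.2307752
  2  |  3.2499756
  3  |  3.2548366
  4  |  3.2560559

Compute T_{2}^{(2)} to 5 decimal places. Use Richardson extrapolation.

T_{1}^{(1)} = 3.2307752 + (3.2307752 − 3.1571608)/3 = 3.2553133
T_{2}^{(1)} = 3.2499756 + (3.2499756 − 3.2307752)/3 = 3.2563757
T_{2}^{(2)} = 3.2563757 + (3.2563757 − 3.2553133)/15 = 3.2564465
(Column j=1 coincides with Simpson's rule on the same nodes.)

3.25645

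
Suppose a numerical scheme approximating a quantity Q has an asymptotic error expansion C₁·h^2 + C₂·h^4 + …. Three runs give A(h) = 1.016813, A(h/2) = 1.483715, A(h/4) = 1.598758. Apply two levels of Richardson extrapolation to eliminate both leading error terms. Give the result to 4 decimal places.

First eliminate the h^2 term (factor 2^2 = 4):
  B₁ = (4·1.483715 − 1.016813)/3 = 1.639349
  B₂ = (4·1.598758 − 1.483715)/3 = 1.637106
Then eliminate the h^4 term (factor 2^4 = 16):
  (16·1.637106 − 1.639349)/15 = 1.636956

1.6370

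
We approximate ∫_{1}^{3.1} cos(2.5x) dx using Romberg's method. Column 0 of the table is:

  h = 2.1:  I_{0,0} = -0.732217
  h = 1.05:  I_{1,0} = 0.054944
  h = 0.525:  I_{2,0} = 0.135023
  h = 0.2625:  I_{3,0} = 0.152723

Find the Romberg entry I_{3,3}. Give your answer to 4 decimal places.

I_{1,1} = (4·0.054944 − (-0.732217)) / 3 = 0.317331
I_{2,1} = (4·0.135023 − 0.054944) / 3 = 0.161716
I_{3,1} = 0.152723 + (0.152723 − 0.135023)/3 = 0.158623
I_{2,2} = 0.161716 + (0.161716 − 0.317331)/15 = 0.151342
I_{3,2} = 0.158623 + (0.158623 − 0.161716)/15 = 0.158417
I_{3,3} = 0.158417 + (0.158417 − 0.151342)/63 = 0.158529

0.1585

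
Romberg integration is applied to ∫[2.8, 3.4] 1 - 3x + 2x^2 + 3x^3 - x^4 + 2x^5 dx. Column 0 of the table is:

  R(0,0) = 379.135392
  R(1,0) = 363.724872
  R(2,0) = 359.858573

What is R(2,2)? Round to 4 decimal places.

358.5686

Richardson extrapolation on the trapezoidal column (denominator 4−1=3):
R(1,1) = (4·363.724872 − 379.135392) / 3 = 358.588032
R(2,1) = (4·359.858573 − 363.724872) / 3 = 358.569807
R(2,2) = (16·358.569807 − 358.588032) / 15 = 358.568592
(Column j=1 coincides with Simpson's rule on the same nodes.)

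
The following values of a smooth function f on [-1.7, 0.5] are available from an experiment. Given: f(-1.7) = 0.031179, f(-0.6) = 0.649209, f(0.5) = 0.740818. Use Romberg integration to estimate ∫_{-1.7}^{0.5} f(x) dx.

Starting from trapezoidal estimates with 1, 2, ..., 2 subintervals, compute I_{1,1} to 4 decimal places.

1.2352

I_{0,0} (trapezoid, 1 panel, h=2.2000): 0.849197
I_{1,0} (trapezoid, 2 panels, h=1.1000): 1.138728
I_{1,1} = 1.138728 + (1.138728 − 0.849197)/3 = 1.235238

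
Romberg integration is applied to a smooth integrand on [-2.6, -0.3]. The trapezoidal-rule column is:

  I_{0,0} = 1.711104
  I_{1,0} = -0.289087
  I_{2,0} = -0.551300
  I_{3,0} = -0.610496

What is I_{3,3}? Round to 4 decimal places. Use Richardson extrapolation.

I_{1,1} = (4·(-0.289087) − 1.711104) / 3 = -0.955817
I_{2,1} = -0.551300 + (-0.551300 − (-0.289087))/3 = -0.638704
I_{3,1} = -0.610496 + (-0.610496 − (-0.551300))/3 = -0.630228
I_{2,2} = -0.638704 + (-0.638704 − (-0.955817))/15 = -0.617563
I_{3,2} = (16·(-0.630228) − (-0.638704)) / 15 = -0.629663
I_{3,3} = (64·(-0.629663) − (-0.617563)) / 63 = -0.629855

-0.6299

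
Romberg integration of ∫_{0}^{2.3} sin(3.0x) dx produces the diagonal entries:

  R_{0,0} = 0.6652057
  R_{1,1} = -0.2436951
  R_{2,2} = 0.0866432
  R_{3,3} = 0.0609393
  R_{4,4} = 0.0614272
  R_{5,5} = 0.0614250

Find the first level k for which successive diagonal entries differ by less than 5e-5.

|R_{1,1} − R_{0,0}| = 0.9089008 ≥ 5e-5
|R_{2,2} − R_{1,1}| = 0.3303383 ≥ 5e-5
|R_{3,3} − R_{2,2}| = 0.0257039 ≥ 5e-5
|R_{4,4} − R_{3,3}| = 0.0004879 ≥ 5e-5
|R_{5,5} − R_{4,4}| = 0.0000022 < 5e-5

k = 5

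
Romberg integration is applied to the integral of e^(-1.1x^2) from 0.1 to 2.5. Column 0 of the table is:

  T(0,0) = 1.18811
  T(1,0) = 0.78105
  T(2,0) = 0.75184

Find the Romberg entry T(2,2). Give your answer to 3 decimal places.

Richardson extrapolation on the trapezoidal column (denominator 4−1=3):
T(1,1) = 0.78105 + (0.78105 − 1.18811)/3 = 0.64536
T(2,1) = 0.75184 + (0.75184 − 0.78105)/3 = 0.74210
T(2,2) = 0.74210 + (0.74210 − 0.64536)/15 = 0.74855

0.749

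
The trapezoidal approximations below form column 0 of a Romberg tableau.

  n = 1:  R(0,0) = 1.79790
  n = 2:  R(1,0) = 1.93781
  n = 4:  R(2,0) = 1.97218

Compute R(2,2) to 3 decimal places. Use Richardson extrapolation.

Richardson extrapolation on the trapezoidal column (denominator 4−1=3):
R(1,1) = 1.93781 + (1.93781 − 1.79790)/3 = 1.98445
R(2,1) = 1.97218 + (1.97218 − 1.93781)/3 = 1.98364
R(2,2) = (16·1.98364 − 1.98445) / 15 = 1.98359

1.984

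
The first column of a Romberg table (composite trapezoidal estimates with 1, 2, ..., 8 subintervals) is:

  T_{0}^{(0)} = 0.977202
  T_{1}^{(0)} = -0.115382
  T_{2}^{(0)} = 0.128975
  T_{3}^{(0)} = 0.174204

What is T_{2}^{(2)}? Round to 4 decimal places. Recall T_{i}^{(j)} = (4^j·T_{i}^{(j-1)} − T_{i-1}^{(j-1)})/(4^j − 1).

Richardson extrapolation on the trapezoidal column (denominator 4−1=3):
T_{1}^{(1)} = (4·(-0.115382) − 0.977202) / 3 = -0.479577
T_{2}^{(1)} = (4·0.128975 − (-0.115382)) / 3 = 0.210427
T_{2}^{(2)} = 0.210427 + (0.210427 − (-0.479577))/15 = 0.256427

0.2564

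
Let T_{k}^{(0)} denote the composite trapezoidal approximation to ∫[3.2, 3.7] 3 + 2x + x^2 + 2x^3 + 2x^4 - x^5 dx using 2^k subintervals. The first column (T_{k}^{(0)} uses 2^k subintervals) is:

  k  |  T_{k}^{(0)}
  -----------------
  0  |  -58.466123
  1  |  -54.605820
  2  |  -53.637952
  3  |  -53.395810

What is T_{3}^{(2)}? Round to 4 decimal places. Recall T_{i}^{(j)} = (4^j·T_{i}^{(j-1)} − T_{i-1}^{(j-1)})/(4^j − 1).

-53.3151

T_{2}^{(1)} = (4·(-53.637952) − (-54.605820)) / 3 = -53.315329
T_{3}^{(1)} = (4·(-53.395810) − (-53.637952)) / 3 = -53.315096
T_{3}^{(2)} = (16·(-53.315096) − (-53.315329)) / 15 = -53.315080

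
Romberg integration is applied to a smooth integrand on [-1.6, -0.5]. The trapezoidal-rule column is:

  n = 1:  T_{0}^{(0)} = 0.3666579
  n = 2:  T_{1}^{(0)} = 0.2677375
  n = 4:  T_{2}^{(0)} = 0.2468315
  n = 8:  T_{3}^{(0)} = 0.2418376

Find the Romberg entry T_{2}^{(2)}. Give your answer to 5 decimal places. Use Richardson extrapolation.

0.24020

T_{1}^{(1)} = 0.2677375 + (0.2677375 − 0.3666579)/3 = 0.2347640
T_{2}^{(1)} = (4·0.2468315 − 0.2677375) / 3 = 0.2398628
T_{2}^{(2)} = (16·0.2398628 − 0.2347640) / 15 = 0.2402027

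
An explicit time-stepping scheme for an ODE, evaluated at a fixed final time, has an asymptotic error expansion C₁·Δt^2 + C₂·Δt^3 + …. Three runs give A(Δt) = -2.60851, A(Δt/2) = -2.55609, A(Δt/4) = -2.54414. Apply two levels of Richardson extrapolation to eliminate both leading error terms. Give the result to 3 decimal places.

First eliminate the Δt^2 term (factor 2^2 = 4):
  B₁ = (4·(-2.55609) − (-2.60851))/3 = -2.53862
  B₂ = (4·(-2.54414) − (-2.55609))/3 = -2.54016
Then eliminate the Δt^3 term (factor 2^3 = 8):
  (8·(-2.54016) − (-2.53862))/7 = -2.54038

-2.540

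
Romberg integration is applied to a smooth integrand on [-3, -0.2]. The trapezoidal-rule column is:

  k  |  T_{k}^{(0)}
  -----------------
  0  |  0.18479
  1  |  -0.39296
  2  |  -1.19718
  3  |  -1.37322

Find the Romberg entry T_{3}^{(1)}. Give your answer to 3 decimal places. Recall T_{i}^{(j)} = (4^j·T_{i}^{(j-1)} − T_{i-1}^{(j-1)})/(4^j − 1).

-1.432

Richardson extrapolation on the trapezoidal column (denominator 4−1=3):
T_{3}^{(1)} = -1.37322 + (-1.37322 − (-1.19718))/3 = -1.43190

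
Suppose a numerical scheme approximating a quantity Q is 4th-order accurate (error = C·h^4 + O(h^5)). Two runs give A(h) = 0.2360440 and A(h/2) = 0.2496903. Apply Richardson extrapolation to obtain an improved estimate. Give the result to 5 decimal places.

0.25060

The leading error scales as h^4; refining by a factor of 2 reduces it by 2^4 = 16.
Extrapolated value = (16·A(h/2) − A(h)) / (16 − 1)
= (16·0.2496903 − 0.2360440) / 15
= 3.7590008 / 15 = 0.2506001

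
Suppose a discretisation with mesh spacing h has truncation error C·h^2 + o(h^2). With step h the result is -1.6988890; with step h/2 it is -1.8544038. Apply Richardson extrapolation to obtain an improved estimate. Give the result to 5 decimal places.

-1.90624

The leading error scales as h^2; refining by a factor of 2 reduces it by 2^2 = 4.
Extrapolated value = (4·A(h/2) − A(h)) / (4 − 1)
= (4·(-1.8544038) − (-1.6988890)) / 3
= -5.7187262 / 3 = -1.9062421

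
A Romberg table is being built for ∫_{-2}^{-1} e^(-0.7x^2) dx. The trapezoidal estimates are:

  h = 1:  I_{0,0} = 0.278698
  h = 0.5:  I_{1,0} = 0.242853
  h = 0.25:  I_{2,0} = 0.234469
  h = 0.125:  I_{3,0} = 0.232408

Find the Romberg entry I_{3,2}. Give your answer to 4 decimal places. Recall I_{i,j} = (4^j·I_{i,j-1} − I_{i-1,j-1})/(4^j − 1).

0.2317

I_{2,1} = (4·0.234469 − 0.242853) / 3 = 0.231674
I_{3,1} = (4·0.232408 − 0.234469) / 3 = 0.231721
I_{3,2} = (16·0.231721 − 0.231674) / 15 = 0.231724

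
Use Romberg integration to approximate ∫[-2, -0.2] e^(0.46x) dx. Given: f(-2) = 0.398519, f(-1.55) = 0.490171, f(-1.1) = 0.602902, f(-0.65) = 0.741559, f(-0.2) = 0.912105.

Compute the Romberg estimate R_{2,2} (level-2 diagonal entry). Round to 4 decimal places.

1.1165

R_{0,0} (trapezoid, 1 panel, h=1.8000): 1.179562
R_{1,0} (trapezoid, 2 panels, h=0.9000): 1.132393
R_{2,0} (trapezoid, 4 panels, h=0.4500): 1.120475
R_{1,1} = 1.132393 + (1.132393 − 1.179562)/3 = 1.116670
R_{2,1} = 1.120475 + (1.120475 − 1.132393)/3 = 1.116502
R_{2,2} = 1.116502 + (1.116502 − 1.116670)/15 = 1.116491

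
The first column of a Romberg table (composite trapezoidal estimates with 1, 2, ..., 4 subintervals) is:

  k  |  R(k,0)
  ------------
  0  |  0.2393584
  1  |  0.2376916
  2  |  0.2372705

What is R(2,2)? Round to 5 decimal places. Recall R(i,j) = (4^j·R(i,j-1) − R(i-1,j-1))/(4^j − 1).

R(1,1) = (4·0.2376916 − 0.2393584) / 3 = 0.2371360
R(2,1) = 0.2372705 + (0.2372705 − 0.2376916)/3 = 0.2371301
R(2,2) = 0.2371301 + (0.2371301 − 0.2371360)/15 = 0.2371297

0.23713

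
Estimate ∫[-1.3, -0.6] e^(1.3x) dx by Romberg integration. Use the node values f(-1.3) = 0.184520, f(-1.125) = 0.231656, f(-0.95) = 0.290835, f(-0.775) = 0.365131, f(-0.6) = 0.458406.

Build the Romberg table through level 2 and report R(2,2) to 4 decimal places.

R(0,0) (trapezoid, 1 panel, h=0.7000): 0.225024
R(1,0) (trapezoid, 2 panels, h=0.3500): 0.214304
R(2,0) (trapezoid, 4 panels, h=0.1750): 0.211590
R(1,1) = 0.214304 + (0.214304 − 0.225024)/3 = 0.210731
R(2,1) = 0.211590 + (0.211590 − 0.214304)/3 = 0.210685
R(2,2) = 0.210685 + (0.210685 − 0.210731)/15 = 0.210682

0.2107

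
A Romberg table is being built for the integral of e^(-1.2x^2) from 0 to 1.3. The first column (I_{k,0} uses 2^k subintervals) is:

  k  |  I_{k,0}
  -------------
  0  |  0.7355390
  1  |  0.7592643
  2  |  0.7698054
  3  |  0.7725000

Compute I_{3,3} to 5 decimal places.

I_{1,1} = (4·0.7592643 − 0.7355390) / 3 = 0.7671727
I_{2,1} = 0.7698054 + (0.7698054 − 0.7592643)/3 = 0.7733191
I_{3,1} = (4·0.7725000 − 0.7698054) / 3 = 0.7733982
I_{2,2} = 0.7733191 + (0.7733191 − 0.7671727)/15 = 0.7737289
I_{3,2} = (16·0.7733982 − 0.7733191) / 15 = 0.7734035
I_{3,3} = 0.7734035 + (0.7734035 − 0.7737289)/63 = 0.7733983
(Column j=1 coincides with Simpson's rule on the same nodes.)

0.77340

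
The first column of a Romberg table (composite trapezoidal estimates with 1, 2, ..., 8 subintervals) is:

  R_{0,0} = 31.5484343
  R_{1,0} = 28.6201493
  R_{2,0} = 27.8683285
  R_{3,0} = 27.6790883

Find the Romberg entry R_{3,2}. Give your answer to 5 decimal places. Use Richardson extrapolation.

27.61589

Richardson extrapolation on the trapezoidal column (denominator 4−1=3):
R_{2,1} = 27.8683285 + (27.8683285 − 28.6201493)/3 = 27.6177216
R_{3,1} = 27.6790883 + (27.6790883 − 27.8683285)/3 = 27.6160082
R_{3,2} = 27.6160082 + (27.6160082 − 27.6177216)/15 = 27.6158940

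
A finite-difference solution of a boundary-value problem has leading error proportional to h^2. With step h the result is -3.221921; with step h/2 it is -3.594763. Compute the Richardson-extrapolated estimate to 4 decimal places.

Extrapolated value = (4·A(h/2) − A(h)) / (4 − 1)
= (4·(-3.594763) − (-3.221921)) / 3
= -11.157131 / 3 = -3.719044

-3.7190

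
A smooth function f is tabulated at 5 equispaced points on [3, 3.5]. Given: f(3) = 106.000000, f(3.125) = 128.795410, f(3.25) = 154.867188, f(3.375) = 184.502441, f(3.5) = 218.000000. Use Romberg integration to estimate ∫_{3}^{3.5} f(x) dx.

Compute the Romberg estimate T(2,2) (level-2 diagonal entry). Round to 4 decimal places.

T(0,0) (trapezoid, 1 panel, h=0.5000): 81.000000
T(1,0) (trapezoid, 2 panels, h=0.2500): 79.216797
T(2,0) (trapezoid, 4 panels, h=0.1250): 78.770630
T(1,1) = 79.216797 + (79.216797 − 81.000000)/3 = 78.622396
T(2,1) = 78.770630 + (78.770630 − 79.216797)/3 = 78.621908
T(2,2) = 78.621908 + (78.621908 − 78.622396)/15 = 78.621875

78.6219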